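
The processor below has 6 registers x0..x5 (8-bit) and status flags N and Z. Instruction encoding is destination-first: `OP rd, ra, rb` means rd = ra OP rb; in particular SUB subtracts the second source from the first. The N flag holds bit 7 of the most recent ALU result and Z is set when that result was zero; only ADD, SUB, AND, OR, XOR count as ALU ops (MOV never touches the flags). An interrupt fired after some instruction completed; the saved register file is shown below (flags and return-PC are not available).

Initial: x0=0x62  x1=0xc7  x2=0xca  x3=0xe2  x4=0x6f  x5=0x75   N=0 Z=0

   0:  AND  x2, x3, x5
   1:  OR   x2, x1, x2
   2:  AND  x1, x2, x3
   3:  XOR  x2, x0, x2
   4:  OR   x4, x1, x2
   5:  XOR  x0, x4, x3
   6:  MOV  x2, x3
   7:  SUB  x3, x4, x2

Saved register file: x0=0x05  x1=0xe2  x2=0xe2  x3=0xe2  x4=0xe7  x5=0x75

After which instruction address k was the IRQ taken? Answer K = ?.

after  0: x0=0x62 x1=0xc7 x2=0x60 x3=0xe2 x4=0x6f x5=0x75  N=0 Z=0
after  1: x0=0x62 x1=0xc7 x2=0xe7 x3=0xe2 x4=0x6f x5=0x75  N=1 Z=0
after  2: x0=0x62 x1=0xe2 x2=0xe7 x3=0xe2 x4=0x6f x5=0x75  N=1 Z=0
after  3: x0=0x62 x1=0xe2 x2=0x85 x3=0xe2 x4=0x6f x5=0x75  N=1 Z=0
after  4: x0=0x62 x1=0xe2 x2=0x85 x3=0xe2 x4=0xe7 x5=0x75  N=1 Z=0
after  5: x0=0x05 x1=0xe2 x2=0x85 x3=0xe2 x4=0xe7 x5=0x75  N=0 Z=0
after  6: x0=0x05 x1=0xe2 x2=0xe2 x3=0xe2 x4=0xe7 x5=0x75  N=0 Z=0
-- IRQ taken; context saved, return-PC = 7 --

K = 6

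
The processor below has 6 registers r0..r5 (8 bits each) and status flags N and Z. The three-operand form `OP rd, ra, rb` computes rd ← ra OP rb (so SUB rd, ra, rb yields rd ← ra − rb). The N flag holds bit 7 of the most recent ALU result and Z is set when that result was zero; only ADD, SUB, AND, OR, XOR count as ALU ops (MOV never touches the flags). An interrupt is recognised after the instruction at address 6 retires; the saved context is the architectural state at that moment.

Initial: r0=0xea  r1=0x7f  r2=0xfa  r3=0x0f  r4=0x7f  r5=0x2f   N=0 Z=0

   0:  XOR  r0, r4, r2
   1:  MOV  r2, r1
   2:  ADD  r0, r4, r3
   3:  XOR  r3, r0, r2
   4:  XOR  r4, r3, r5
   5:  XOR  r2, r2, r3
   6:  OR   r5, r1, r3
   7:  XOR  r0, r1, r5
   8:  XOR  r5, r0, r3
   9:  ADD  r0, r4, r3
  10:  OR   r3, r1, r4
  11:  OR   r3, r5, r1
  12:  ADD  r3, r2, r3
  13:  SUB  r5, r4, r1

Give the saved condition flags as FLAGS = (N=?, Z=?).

FLAGS = (N=1, Z=0)

after  0: r0=0x85 r1=0x7f r2=0xfa r3=0x0f r4=0x7f r5=0x2f  N=1 Z=0
after  1: r0=0x85 r1=0x7f r2=0x7f r3=0x0f r4=0x7f r5=0x2f  N=1 Z=0
after  2: r0=0x8e r1=0x7f r2=0x7f r3=0x0f r4=0x7f r5=0x2f  N=1 Z=0
after  3: r0=0x8e r1=0x7f r2=0x7f r3=0xf1 r4=0x7f r5=0x2f  N=1 Z=0
after  4: r0=0x8e r1=0x7f r2=0x7f r3=0xf1 r4=0xde r5=0x2f  N=1 Z=0
after  5: r0=0x8e r1=0x7f r2=0x8e r3=0xf1 r4=0xde r5=0x2f  N=1 Z=0
after  6: r0=0x8e r1=0x7f r2=0x8e r3=0xf1 r4=0xde r5=0xff  N=1 Z=0
-- IRQ taken; context saved, return-PC = 7 --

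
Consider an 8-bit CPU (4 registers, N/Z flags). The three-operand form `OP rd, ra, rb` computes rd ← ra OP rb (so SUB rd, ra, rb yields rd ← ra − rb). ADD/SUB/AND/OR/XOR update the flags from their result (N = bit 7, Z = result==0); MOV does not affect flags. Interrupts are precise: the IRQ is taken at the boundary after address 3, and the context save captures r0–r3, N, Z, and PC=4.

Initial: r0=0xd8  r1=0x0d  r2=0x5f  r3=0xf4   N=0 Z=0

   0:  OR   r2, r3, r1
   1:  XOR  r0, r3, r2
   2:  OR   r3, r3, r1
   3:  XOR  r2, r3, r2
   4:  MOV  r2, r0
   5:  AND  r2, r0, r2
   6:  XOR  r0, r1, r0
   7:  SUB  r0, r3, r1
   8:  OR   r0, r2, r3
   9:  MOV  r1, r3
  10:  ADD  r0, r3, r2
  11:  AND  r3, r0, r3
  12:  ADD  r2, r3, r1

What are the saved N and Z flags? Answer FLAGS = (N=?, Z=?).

FLAGS = (N=0, Z=1)

after  0: r0=0xd8 r1=0x0d r2=0xfd r3=0xf4  N=1 Z=0
after  1: r0=0x09 r1=0x0d r2=0xfd r3=0xf4  N=0 Z=0
after  2: r0=0x09 r1=0x0d r2=0xfd r3=0xfd  N=1 Z=0
after  3: r0=0x09 r1=0x0d r2=0x00 r3=0xfd  N=0 Z=1
-- IRQ taken; context saved, return-PC = 4 --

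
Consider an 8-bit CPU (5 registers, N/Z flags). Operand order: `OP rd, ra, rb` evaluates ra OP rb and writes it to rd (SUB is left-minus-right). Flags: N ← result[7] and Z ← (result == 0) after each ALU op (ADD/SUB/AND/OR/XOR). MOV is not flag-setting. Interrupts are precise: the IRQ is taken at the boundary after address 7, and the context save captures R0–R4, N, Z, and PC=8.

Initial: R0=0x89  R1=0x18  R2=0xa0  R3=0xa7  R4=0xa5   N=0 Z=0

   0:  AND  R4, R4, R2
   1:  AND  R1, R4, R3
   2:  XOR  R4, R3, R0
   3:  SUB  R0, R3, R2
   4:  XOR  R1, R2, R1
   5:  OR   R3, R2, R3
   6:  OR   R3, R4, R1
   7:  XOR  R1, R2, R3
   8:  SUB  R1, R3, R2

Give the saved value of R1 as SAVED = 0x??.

after  0: R0=0x89 R1=0x18 R2=0xa0 R3=0xa7 R4=0xa0  N=1 Z=0
after  1: R0=0x89 R1=0xa0 R2=0xa0 R3=0xa7 R4=0xa0  N=1 Z=0
after  2: R0=0x89 R1=0xa0 R2=0xa0 R3=0xa7 R4=0x2e  N=0 Z=0
after  3: R0=0x07 R1=0xa0 R2=0xa0 R3=0xa7 R4=0x2e  N=0 Z=0
after  4: R0=0x07 R1=0x00 R2=0xa0 R3=0xa7 R4=0x2e  N=0 Z=1
after  5: R0=0x07 R1=0x00 R2=0xa0 R3=0xa7 R4=0x2e  N=1 Z=0
after  6: R0=0x07 R1=0x00 R2=0xa0 R3=0x2e R4=0x2e  N=0 Z=0
after  7: R0=0x07 R1=0x8e R2=0xa0 R3=0x2e R4=0x2e  N=1 Z=0
-- IRQ taken; context saved, return-PC = 8 --

SAVED = 0x8e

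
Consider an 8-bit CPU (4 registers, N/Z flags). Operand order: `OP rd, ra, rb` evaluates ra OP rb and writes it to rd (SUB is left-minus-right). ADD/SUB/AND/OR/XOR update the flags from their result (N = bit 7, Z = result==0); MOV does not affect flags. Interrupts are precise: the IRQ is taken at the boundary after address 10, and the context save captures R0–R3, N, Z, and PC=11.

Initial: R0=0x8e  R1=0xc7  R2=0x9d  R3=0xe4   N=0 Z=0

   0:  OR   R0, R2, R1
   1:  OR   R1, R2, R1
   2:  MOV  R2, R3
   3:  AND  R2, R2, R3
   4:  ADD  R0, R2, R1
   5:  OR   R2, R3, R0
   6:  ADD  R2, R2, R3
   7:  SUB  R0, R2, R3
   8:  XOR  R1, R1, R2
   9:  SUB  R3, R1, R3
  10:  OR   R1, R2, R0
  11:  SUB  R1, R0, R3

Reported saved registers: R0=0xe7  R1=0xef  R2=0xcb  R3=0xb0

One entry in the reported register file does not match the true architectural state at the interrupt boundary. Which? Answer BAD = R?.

after  0: R0=0xdf R1=0xc7 R2=0x9d R3=0xe4  N=1 Z=0
after  1: R0=0xdf R1=0xdf R2=0x9d R3=0xe4  N=1 Z=0
after  2: R0=0xdf R1=0xdf R2=0xe4 R3=0xe4  N=1 Z=0
after  3: R0=0xdf R1=0xdf R2=0xe4 R3=0xe4  N=1 Z=0
after  4: R0=0xc3 R1=0xdf R2=0xe4 R3=0xe4  N=1 Z=0
after  5: R0=0xc3 R1=0xdf R2=0xe7 R3=0xe4  N=1 Z=0
after  6: R0=0xc3 R1=0xdf R2=0xcb R3=0xe4  N=1 Z=0
after  7: R0=0xe7 R1=0xdf R2=0xcb R3=0xe4  N=1 Z=0
after  8: R0=0xe7 R1=0x14 R2=0xcb R3=0xe4  N=0 Z=0
after  9: R0=0xe7 R1=0x14 R2=0xcb R3=0x30  N=0 Z=0
after 10: R0=0xe7 R1=0xef R2=0xcb R3=0x30  N=1 Z=0
-- IRQ taken; context saved, return-PC = 11 --
mismatch: R3: reported 0xb0 vs actual 0x30

BAD = R3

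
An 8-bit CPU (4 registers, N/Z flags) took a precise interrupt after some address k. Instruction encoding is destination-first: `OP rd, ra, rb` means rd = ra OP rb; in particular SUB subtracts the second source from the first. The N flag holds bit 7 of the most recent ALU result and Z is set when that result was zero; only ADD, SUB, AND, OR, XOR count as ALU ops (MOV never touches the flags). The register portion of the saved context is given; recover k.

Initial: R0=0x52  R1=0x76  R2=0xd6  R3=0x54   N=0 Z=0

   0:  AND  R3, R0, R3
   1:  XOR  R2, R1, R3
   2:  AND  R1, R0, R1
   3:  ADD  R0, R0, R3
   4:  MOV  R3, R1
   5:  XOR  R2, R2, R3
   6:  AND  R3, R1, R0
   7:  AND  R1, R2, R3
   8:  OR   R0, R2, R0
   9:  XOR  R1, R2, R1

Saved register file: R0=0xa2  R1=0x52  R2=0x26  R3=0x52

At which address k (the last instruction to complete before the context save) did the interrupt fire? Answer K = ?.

K = 4

after  0: R0=0x52 R1=0x76 R2=0xd6 R3=0x50  N=0 Z=0
after  1: R0=0x52 R1=0x76 R2=0x26 R3=0x50  N=0 Z=0
after  2: R0=0x52 R1=0x52 R2=0x26 R3=0x50  N=0 Z=0
after  3: R0=0xa2 R1=0x52 R2=0x26 R3=0x50  N=1 Z=0
after  4: R0=0xa2 R1=0x52 R2=0x26 R3=0x52  N=1 Z=0
-- IRQ taken; context saved, return-PC = 5 --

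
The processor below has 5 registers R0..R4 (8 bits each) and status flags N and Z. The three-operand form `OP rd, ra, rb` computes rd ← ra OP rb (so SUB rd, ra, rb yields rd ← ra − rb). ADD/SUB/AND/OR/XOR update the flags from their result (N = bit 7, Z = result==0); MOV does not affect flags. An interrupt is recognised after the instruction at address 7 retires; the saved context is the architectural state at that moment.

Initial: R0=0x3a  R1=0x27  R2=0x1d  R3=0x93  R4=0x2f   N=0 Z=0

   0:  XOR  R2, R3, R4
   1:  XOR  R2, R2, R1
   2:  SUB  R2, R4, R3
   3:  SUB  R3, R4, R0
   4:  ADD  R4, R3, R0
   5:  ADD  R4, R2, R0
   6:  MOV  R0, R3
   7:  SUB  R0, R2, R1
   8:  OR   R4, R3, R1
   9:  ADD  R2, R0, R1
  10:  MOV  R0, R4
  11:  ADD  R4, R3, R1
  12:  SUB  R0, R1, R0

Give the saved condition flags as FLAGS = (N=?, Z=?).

after  0: R0=0x3a R1=0x27 R2=0xbc R3=0x93 R4=0x2f  N=1 Z=0
after  1: R0=0x3a R1=0x27 R2=0x9b R3=0x93 R4=0x2f  N=1 Z=0
after  2: R0=0x3a R1=0x27 R2=0x9c R3=0x93 R4=0x2f  N=1 Z=0
after  3: R0=0x3a R1=0x27 R2=0x9c R3=0xf5 R4=0x2f  N=1 Z=0
after  4: R0=0x3a R1=0x27 R2=0x9c R3=0xf5 R4=0x2f  N=0 Z=0
after  5: R0=0x3a R1=0x27 R2=0x9c R3=0xf5 R4=0xd6  N=1 Z=0
after  6: R0=0xf5 R1=0x27 R2=0x9c R3=0xf5 R4=0xd6  N=1 Z=0
after  7: R0=0x75 R1=0x27 R2=0x9c R3=0xf5 R4=0xd6  N=0 Z=0
-- IRQ taken; context saved, return-PC = 8 --

FLAGS = (N=0, Z=0)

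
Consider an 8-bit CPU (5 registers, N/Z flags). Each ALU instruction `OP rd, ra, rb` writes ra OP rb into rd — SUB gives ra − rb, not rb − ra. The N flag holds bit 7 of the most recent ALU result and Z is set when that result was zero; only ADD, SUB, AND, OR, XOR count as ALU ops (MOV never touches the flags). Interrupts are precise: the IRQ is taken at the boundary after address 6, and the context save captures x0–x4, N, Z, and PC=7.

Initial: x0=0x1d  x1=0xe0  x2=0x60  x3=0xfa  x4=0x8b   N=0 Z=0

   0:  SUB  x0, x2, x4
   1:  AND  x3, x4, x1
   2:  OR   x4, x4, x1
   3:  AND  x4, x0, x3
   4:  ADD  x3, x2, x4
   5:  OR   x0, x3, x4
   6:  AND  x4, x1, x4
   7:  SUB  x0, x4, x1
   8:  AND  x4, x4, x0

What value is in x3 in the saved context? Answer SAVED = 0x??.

SAVED = 0xe0

after  0: x0=0xd5 x1=0xe0 x2=0x60 x3=0xfa x4=0x8b  N=1 Z=0
after  1: x0=0xd5 x1=0xe0 x2=0x60 x3=0x80 x4=0x8b  N=1 Z=0
after  2: x0=0xd5 x1=0xe0 x2=0x60 x3=0x80 x4=0xeb  N=1 Z=0
after  3: x0=0xd5 x1=0xe0 x2=0x60 x3=0x80 x4=0x80  N=1 Z=0
after  4: x0=0xd5 x1=0xe0 x2=0x60 x3=0xe0 x4=0x80  N=1 Z=0
after  5: x0=0xe0 x1=0xe0 x2=0x60 x3=0xe0 x4=0x80  N=1 Z=0
after  6: x0=0xe0 x1=0xe0 x2=0x60 x3=0xe0 x4=0x80  N=1 Z=0
-- IRQ taken; context saved, return-PC = 7 --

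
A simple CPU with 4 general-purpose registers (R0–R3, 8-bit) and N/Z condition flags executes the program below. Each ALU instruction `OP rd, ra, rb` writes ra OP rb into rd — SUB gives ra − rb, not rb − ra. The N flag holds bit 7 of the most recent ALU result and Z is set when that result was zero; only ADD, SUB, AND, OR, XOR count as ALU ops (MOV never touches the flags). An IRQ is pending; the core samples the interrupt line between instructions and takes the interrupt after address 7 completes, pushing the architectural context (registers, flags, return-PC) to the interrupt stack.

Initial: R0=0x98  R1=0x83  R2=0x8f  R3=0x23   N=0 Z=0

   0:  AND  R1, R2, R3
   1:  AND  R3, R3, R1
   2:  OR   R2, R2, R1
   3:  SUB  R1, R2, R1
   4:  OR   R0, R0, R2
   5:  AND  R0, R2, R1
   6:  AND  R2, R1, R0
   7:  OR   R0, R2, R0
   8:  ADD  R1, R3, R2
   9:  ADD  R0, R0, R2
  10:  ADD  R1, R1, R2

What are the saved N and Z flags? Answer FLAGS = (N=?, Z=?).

after  0: R0=0x98 R1=0x03 R2=0x8f R3=0x23  N=0 Z=0
after  1: R0=0x98 R1=0x03 R2=0x8f R3=0x03  N=0 Z=0
after  2: R0=0x98 R1=0x03 R2=0x8f R3=0x03  N=1 Z=0
after  3: R0=0x98 R1=0x8c R2=0x8f R3=0x03  N=1 Z=0
after  4: R0=0x9f R1=0x8c R2=0x8f R3=0x03  N=1 Z=0
after  5: R0=0x8c R1=0x8c R2=0x8f R3=0x03  N=1 Z=0
after  6: R0=0x8c R1=0x8c R2=0x8c R3=0x03  N=1 Z=0
after  7: R0=0x8c R1=0x8c R2=0x8c R3=0x03  N=1 Z=0
-- IRQ taken; context saved, return-PC = 8 --

FLAGS = (N=1, Z=0)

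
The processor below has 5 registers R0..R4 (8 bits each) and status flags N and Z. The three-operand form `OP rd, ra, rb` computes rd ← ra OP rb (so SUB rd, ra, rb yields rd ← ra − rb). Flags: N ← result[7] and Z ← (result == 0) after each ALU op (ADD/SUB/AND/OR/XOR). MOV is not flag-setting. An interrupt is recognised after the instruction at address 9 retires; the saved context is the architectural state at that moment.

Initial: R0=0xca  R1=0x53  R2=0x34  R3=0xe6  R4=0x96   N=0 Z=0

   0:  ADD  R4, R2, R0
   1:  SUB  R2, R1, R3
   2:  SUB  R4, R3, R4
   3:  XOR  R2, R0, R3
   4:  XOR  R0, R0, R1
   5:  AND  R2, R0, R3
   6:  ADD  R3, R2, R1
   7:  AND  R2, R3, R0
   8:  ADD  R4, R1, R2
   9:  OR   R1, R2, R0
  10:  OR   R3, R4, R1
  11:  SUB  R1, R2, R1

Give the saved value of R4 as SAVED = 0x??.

SAVED = 0xe4

after  0: R0=0xca R1=0x53 R2=0x34 R3=0xe6 R4=0xfe  N=1 Z=0
after  1: R0=0xca R1=0x53 R2=0x6d R3=0xe6 R4=0xfe  N=0 Z=0
after  2: R0=0xca R1=0x53 R2=0x6d R3=0xe6 R4=0xe8  N=1 Z=0
after  3: R0=0xca R1=0x53 R2=0x2c R3=0xe6 R4=0xe8  N=0 Z=0
after  4: R0=0x99 R1=0x53 R2=0x2c R3=0xe6 R4=0xe8  N=1 Z=0
after  5: R0=0x99 R1=0x53 R2=0x80 R3=0xe6 R4=0xe8  N=1 Z=0
after  6: R0=0x99 R1=0x53 R2=0x80 R3=0xd3 R4=0xe8  N=1 Z=0
after  7: R0=0x99 R1=0x53 R2=0x91 R3=0xd3 R4=0xe8  N=1 Z=0
after  8: R0=0x99 R1=0x53 R2=0x91 R3=0xd3 R4=0xe4  N=1 Z=0
after  9: R0=0x99 R1=0x99 R2=0x91 R3=0xd3 R4=0xe4  N=1 Z=0
-- IRQ taken; context saved, return-PC = 10 --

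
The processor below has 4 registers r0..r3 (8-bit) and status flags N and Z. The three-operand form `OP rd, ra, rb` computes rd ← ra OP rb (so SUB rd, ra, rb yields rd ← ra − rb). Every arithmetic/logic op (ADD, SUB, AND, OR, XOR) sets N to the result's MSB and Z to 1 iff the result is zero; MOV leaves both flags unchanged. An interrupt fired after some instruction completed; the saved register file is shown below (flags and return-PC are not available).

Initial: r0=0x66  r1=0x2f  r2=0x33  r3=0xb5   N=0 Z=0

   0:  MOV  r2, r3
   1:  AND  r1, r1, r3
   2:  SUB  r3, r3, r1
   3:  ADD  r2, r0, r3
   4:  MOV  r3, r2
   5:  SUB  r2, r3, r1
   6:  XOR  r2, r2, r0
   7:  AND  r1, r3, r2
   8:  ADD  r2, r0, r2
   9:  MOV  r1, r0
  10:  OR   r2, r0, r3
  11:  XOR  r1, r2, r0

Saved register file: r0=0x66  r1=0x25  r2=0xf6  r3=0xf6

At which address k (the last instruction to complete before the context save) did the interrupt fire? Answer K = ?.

K = 4

after  0: r0=0x66 r1=0x2f r2=0xb5 r3=0xb5  N=0 Z=0
after  1: r0=0x66 r1=0x25 r2=0xb5 r3=0xb5  N=0 Z=0
after  2: r0=0x66 r1=0x25 r2=0xb5 r3=0x90  N=1 Z=0
after  3: r0=0x66 r1=0x25 r2=0xf6 r3=0x90  N=1 Z=0
after  4: r0=0x66 r1=0x25 r2=0xf6 r3=0xf6  N=1 Z=0
-- IRQ taken; context saved, return-PC = 5 --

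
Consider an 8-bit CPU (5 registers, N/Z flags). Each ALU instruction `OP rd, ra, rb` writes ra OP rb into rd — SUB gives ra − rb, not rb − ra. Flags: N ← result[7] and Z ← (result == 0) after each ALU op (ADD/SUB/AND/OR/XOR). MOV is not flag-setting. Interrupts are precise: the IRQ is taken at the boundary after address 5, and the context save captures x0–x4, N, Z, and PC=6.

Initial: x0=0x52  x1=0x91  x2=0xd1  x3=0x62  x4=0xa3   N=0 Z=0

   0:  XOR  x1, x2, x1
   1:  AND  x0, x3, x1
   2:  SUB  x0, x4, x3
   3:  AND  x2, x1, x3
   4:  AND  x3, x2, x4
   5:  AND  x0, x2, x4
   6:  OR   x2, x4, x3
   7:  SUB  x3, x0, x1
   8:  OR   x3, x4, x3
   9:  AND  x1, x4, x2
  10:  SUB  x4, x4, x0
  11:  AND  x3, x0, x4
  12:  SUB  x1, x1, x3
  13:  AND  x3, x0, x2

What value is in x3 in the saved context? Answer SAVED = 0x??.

SAVED = 0x00

after  0: x0=0x52 x1=0x40 x2=0xd1 x3=0x62 x4=0xa3  N=0 Z=0
after  1: x0=0x40 x1=0x40 x2=0xd1 x3=0x62 x4=0xa3  N=0 Z=0
after  2: x0=0x41 x1=0x40 x2=0xd1 x3=0x62 x4=0xa3  N=0 Z=0
after  3: x0=0x41 x1=0x40 x2=0x40 x3=0x62 x4=0xa3  N=0 Z=0
after  4: x0=0x41 x1=0x40 x2=0x40 x3=0x00 x4=0xa3  N=0 Z=1
after  5: x0=0x00 x1=0x40 x2=0x40 x3=0x00 x4=0xa3  N=0 Z=1
-- IRQ taken; context saved, return-PC = 6 --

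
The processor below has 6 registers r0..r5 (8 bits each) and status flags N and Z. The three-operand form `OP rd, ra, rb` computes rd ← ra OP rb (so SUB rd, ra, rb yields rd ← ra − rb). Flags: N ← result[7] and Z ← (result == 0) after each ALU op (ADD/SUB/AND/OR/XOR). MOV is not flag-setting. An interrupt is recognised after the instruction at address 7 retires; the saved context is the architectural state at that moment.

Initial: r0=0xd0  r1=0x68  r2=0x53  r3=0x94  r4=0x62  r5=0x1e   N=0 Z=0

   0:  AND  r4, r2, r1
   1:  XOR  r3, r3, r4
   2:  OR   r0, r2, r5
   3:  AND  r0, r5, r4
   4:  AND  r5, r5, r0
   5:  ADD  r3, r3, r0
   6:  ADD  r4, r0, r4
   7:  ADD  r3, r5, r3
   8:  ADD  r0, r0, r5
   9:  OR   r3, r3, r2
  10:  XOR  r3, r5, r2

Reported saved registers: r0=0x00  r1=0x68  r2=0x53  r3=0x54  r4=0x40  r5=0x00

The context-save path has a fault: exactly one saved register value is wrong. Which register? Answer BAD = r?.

BAD = r3

after  0: r0=0xd0 r1=0x68 r2=0x53 r3=0x94 r4=0x40 r5=0x1e  N=0 Z=0
after  1: r0=0xd0 r1=0x68 r2=0x53 r3=0xd4 r4=0x40 r5=0x1e  N=1 Z=0
after  2: r0=0x5f r1=0x68 r2=0x53 r3=0xd4 r4=0x40 r5=0x1e  N=0 Z=0
after  3: r0=0x00 r1=0x68 r2=0x53 r3=0xd4 r4=0x40 r5=0x1e  N=0 Z=1
after  4: r0=0x00 r1=0x68 r2=0x53 r3=0xd4 r4=0x40 r5=0x00  N=0 Z=1
after  5: r0=0x00 r1=0x68 r2=0x53 r3=0xd4 r4=0x40 r5=0x00  N=1 Z=0
after  6: r0=0x00 r1=0x68 r2=0x53 r3=0xd4 r4=0x40 r5=0x00  N=0 Z=0
after  7: r0=0x00 r1=0x68 r2=0x53 r3=0xd4 r4=0x40 r5=0x00  N=1 Z=0
-- IRQ taken; context saved, return-PC = 8 --
mismatch: r3: reported 0x54 vs actual 0xd4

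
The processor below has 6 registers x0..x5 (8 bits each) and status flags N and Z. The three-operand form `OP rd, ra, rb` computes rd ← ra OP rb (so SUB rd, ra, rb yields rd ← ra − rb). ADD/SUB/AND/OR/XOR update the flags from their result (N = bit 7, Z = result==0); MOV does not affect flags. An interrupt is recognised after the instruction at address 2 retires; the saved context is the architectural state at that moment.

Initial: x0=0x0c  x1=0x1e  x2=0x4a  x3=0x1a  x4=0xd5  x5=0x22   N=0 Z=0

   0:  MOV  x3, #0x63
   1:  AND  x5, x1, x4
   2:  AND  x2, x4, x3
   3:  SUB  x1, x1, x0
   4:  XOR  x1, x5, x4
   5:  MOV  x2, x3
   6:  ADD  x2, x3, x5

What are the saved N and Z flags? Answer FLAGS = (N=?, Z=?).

after  0: x0=0x0c x1=0x1e x2=0x4a x3=0x63 x4=0xd5 x5=0x22  N=0 Z=0
after  1: x0=0x0c x1=0x1e x2=0x4a x3=0x63 x4=0xd5 x5=0x14  N=0 Z=0
after  2: x0=0x0c x1=0x1e x2=0x41 x3=0x63 x4=0xd5 x5=0x14  N=0 Z=0
-- IRQ taken; context saved, return-PC = 3 --

FLAGS = (N=0, Z=0)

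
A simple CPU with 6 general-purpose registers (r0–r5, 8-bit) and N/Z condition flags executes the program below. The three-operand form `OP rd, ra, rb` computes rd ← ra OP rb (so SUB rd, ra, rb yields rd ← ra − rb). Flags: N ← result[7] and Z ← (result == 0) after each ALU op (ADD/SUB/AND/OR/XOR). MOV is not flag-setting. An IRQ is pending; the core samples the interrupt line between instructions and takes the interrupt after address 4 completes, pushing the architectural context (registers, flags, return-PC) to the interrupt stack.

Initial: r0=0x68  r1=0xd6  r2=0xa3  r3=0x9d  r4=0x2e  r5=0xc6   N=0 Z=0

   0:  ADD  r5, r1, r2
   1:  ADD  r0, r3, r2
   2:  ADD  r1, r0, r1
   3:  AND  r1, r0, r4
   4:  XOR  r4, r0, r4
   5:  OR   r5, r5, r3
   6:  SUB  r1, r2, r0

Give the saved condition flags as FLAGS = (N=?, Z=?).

FLAGS = (N=0, Z=0)

after  0: r0=0x68 r1=0xd6 r2=0xa3 r3=0x9d r4=0x2e r5=0x79  N=0 Z=0
after  1: r0=0x40 r1=0xd6 r2=0xa3 r3=0x9d r4=0x2e r5=0x79  N=0 Z=0
after  2: r0=0x40 r1=0x16 r2=0xa3 r3=0x9d r4=0x2e r5=0x79  N=0 Z=0
after  3: r0=0x40 r1=0x00 r2=0xa3 r3=0x9d r4=0x2e r5=0x79  N=0 Z=1
after  4: r0=0x40 r1=0x00 r2=0xa3 r3=0x9d r4=0x6e r5=0x79  N=0 Z=0
-- IRQ taken; context saved, return-PC = 5 --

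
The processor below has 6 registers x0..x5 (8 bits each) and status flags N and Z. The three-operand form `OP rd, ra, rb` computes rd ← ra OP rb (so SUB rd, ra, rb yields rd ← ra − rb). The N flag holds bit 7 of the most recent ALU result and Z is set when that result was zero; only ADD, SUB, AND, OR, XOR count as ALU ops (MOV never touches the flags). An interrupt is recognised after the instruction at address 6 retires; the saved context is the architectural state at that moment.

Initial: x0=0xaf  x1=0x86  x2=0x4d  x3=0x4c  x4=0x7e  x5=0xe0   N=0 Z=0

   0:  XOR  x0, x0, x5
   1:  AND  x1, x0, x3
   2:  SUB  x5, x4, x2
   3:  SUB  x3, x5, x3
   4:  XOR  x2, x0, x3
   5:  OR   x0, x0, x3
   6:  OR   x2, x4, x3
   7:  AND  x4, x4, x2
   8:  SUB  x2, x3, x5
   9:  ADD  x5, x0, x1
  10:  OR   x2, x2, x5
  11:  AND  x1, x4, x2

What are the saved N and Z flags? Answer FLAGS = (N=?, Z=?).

FLAGS = (N=1, Z=0)

after  0: x0=0x4f x1=0x86 x2=0x4d x3=0x4c x4=0x7e x5=0xe0  N=0 Z=0
after  1: x0=0x4f x1=0x4c x2=0x4d x3=0x4c x4=0x7e x5=0xe0  N=0 Z=0
after  2: x0=0x4f x1=0x4c x2=0x4d x3=0x4c x4=0x7e x5=0x31  N=0 Z=0
after  3: x0=0x4f x1=0x4c x2=0x4d x3=0xe5 x4=0x7e x5=0x31  N=1 Z=0
after  4: x0=0x4f x1=0x4c x2=0xaa x3=0xe5 x4=0x7e x5=0x31  N=1 Z=0
after  5: x0=0xef x1=0x4c x2=0xaa x3=0xe5 x4=0x7e x5=0x31  N=1 Z=0
after  6: x0=0xef x1=0x4c x2=0xff x3=0xe5 x4=0x7e x5=0x31  N=1 Z=0
-- IRQ taken; context saved, return-PC = 7 --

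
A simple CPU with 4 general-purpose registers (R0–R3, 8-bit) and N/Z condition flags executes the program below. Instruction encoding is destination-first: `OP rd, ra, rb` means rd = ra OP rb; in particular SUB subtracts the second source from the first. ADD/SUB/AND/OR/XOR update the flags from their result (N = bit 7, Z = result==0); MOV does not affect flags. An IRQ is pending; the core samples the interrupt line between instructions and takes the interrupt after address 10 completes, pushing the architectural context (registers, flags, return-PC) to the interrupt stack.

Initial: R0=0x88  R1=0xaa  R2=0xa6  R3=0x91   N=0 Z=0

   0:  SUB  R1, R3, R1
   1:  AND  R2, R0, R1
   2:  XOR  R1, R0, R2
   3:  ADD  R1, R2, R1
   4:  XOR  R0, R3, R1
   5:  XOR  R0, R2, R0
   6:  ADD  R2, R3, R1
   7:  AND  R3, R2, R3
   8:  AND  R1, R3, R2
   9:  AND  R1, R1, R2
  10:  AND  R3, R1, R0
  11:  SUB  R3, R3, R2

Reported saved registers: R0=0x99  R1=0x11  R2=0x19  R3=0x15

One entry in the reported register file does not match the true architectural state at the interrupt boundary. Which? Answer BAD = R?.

after  0: R0=0x88 R1=0xe7 R2=0xa6 R3=0x91  N=1 Z=0
after  1: R0=0x88 R1=0xe7 R2=0x80 R3=0x91  N=1 Z=0
after  2: R0=0x88 R1=0x08 R2=0x80 R3=0x91  N=0 Z=0
after  3: R0=0x88 R1=0x88 R2=0x80 R3=0x91  N=1 Z=0
after  4: R0=0x19 R1=0x88 R2=0x80 R3=0x91  N=0 Z=0
after  5: R0=0x99 R1=0x88 R2=0x80 R3=0x91  N=1 Z=0
after  6: R0=0x99 R1=0x88 R2=0x19 R3=0x91  N=0 Z=0
after  7: R0=0x99 R1=0x88 R2=0x19 R3=0x11  N=0 Z=0
after  8: R0=0x99 R1=0x11 R2=0x19 R3=0x11  N=0 Z=0
after  9: R0=0x99 R1=0x11 R2=0x19 R3=0x11  N=0 Z=0
after 10: R0=0x99 R1=0x11 R2=0x19 R3=0x11  N=0 Z=0
-- IRQ taken; context saved, return-PC = 11 --
mismatch: R3: reported 0x15 vs actual 0x11

BAD = R3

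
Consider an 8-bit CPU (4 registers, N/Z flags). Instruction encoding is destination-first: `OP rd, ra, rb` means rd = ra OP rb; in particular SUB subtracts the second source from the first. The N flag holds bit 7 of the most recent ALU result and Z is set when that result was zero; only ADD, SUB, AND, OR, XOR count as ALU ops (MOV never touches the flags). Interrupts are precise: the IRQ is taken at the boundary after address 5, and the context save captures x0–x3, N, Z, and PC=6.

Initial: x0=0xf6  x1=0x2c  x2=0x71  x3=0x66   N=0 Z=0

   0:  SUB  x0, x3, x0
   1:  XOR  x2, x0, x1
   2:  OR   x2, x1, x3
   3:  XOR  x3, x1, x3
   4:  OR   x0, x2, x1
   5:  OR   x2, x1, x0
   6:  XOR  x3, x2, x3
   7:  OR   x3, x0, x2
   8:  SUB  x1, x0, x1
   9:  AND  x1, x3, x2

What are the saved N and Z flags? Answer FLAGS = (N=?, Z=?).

FLAGS = (N=0, Z=0)

after  0: x0=0x70 x1=0x2c x2=0x71 x3=0x66  N=0 Z=0
after  1: x0=0x70 x1=0x2c x2=0x5c x3=0x66  N=0 Z=0
after  2: x0=0x70 x1=0x2c x2=0x6e x3=0x66  N=0 Z=0
after  3: x0=0x70 x1=0x2c x2=0x6e x3=0x4a  N=0 Z=0
after  4: x0=0x6e x1=0x2c x2=0x6e x3=0x4a  N=0 Z=0
after  5: x0=0x6e x1=0x2c x2=0x6e x3=0x4a  N=0 Z=0
-- IRQ taken; context saved, return-PC = 6 --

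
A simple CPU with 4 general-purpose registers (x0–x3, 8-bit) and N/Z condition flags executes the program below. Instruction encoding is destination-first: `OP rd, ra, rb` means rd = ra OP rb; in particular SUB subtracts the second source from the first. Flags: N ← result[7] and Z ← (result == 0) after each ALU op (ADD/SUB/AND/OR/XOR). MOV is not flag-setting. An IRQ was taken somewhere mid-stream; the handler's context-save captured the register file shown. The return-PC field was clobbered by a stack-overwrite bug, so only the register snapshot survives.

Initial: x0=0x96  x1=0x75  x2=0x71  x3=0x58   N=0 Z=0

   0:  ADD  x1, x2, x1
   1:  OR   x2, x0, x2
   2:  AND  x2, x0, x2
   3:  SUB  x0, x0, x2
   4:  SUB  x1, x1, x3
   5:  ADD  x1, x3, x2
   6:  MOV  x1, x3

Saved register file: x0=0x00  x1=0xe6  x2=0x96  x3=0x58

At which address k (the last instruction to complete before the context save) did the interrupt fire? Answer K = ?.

K = 3

after  0: x0=0x96 x1=0xe6 x2=0x71 x3=0x58  N=1 Z=0
after  1: x0=0x96 x1=0xe6 x2=0xf7 x3=0x58  N=1 Z=0
after  2: x0=0x96 x1=0xe6 x2=0x96 x3=0x58  N=1 Z=0
after  3: x0=0x00 x1=0xe6 x2=0x96 x3=0x58  N=0 Z=1
-- IRQ taken; context saved, return-PC = 4 --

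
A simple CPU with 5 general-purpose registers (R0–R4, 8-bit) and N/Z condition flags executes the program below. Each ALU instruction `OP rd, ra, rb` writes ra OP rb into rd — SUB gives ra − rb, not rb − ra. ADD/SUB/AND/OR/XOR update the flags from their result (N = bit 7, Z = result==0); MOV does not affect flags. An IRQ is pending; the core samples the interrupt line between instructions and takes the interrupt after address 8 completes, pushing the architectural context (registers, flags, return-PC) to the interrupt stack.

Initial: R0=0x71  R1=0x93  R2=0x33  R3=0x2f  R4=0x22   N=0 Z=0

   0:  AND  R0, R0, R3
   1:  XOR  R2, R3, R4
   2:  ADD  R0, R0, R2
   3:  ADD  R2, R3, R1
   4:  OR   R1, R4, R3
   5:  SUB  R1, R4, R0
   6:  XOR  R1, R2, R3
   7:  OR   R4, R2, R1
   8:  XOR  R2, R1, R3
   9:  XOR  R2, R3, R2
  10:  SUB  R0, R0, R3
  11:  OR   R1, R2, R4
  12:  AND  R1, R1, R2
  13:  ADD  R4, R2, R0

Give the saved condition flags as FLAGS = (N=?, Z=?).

after  0: R0=0x21 R1=0x93 R2=0x33 R3=0x2f R4=0x22  N=0 Z=0
after  1: R0=0x21 R1=0x93 R2=0x0d R3=0x2f R4=0x22  N=0 Z=0
after  2: R0=0x2e R1=0x93 R2=0x0d R3=0x2f R4=0x22  N=0 Z=0
after  3: R0=0x2e R1=0x93 R2=0xc2 R3=0x2f R4=0x22  N=1 Z=0
after  4: R0=0x2e R1=0x2f R2=0xc2 R3=0x2f R4=0x22  N=0 Z=0
after  5: R0=0x2e R1=0xf4 R2=0xc2 R3=0x2f R4=0x22  N=1 Z=0
after  6: R0=0x2e R1=0xed R2=0xc2 R3=0x2f R4=0x22  N=1 Z=0
after  7: R0=0x2e R1=0xed R2=0xc2 R3=0x2f R4=0xef  N=1 Z=0
after  8: R0=0x2e R1=0xed R2=0xc2 R3=0x2f R4=0xef  N=1 Z=0
-- IRQ taken; context saved, return-PC = 9 --

FLAGS = (N=1, Z=0)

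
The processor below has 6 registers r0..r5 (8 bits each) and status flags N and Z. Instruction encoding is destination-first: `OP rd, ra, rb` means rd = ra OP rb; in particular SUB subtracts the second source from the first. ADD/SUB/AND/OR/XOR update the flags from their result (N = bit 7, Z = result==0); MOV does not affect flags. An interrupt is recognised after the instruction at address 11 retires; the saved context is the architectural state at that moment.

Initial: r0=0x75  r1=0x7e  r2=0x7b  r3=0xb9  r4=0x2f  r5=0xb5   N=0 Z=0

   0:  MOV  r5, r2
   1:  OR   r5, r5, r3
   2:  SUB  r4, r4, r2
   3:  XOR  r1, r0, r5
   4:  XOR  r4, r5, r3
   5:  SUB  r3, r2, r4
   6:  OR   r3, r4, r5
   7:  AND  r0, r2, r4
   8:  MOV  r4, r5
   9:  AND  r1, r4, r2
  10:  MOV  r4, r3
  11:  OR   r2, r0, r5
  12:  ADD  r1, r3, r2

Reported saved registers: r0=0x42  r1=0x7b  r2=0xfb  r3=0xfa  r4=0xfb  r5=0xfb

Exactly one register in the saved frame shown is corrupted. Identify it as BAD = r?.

after  0: r0=0x75 r1=0x7e r2=0x7b r3=0xb9 r4=0x2f r5=0x7b  N=0 Z=0
after  1: r0=0x75 r1=0x7e r2=0x7b r3=0xb9 r4=0x2f r5=0xfb  N=1 Z=0
after  2: r0=0x75 r1=0x7e r2=0x7b r3=0xb9 r4=0xb4 r5=0xfb  N=1 Z=0
after  3: r0=0x75 r1=0x8e r2=0x7b r3=0xb9 r4=0xb4 r5=0xfb  N=1 Z=0
after  4: r0=0x75 r1=0x8e r2=0x7b r3=0xb9 r4=0x42 r5=0xfb  N=0 Z=0
after  5: r0=0x75 r1=0x8e r2=0x7b r3=0x39 r4=0x42 r5=0xfb  N=0 Z=0
after  6: r0=0x75 r1=0x8e r2=0x7b r3=0xfb r4=0x42 r5=0xfb  N=1 Z=0
after  7: r0=0x42 r1=0x8e r2=0x7b r3=0xfb r4=0x42 r5=0xfb  N=0 Z=0
after  8: r0=0x42 r1=0x8e r2=0x7b r3=0xfb r4=0xfb r5=0xfb  N=0 Z=0
after  9: r0=0x42 r1=0x7b r2=0x7b r3=0xfb r4=0xfb r5=0xfb  N=0 Z=0
after 10: r0=0x42 r1=0x7b r2=0x7b r3=0xfb r4=0xfb r5=0xfb  N=0 Z=0
after 11: r0=0x42 r1=0x7b r2=0xfb r3=0xfb r4=0xfb r5=0xfb  N=1 Z=0
-- IRQ taken; context saved, return-PC = 12 --
mismatch: r3: reported 0xfa vs actual 0xfb

BAD = r3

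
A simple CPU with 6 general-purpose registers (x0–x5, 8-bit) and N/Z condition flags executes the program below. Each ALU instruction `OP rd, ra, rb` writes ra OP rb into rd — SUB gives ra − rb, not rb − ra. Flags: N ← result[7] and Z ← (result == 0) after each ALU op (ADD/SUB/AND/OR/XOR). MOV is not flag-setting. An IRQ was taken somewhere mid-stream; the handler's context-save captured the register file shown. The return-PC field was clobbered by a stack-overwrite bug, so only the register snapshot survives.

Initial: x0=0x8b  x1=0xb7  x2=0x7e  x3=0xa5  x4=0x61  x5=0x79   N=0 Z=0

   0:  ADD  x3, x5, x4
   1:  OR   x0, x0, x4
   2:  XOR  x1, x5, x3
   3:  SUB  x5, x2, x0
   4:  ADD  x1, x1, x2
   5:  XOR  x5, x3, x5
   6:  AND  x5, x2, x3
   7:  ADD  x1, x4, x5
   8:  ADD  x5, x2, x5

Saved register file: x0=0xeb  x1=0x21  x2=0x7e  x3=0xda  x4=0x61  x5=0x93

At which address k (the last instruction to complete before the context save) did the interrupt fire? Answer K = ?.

after  0: x0=0x8b x1=0xb7 x2=0x7e x3=0xda x4=0x61 x5=0x79  N=1 Z=0
after  1: x0=0xeb x1=0xb7 x2=0x7e x3=0xda x4=0x61 x5=0x79  N=1 Z=0
after  2: x0=0xeb x1=0xa3 x2=0x7e x3=0xda x4=0x61 x5=0x79  N=1 Z=0
after  3: x0=0xeb x1=0xa3 x2=0x7e x3=0xda x4=0x61 x5=0x93  N=1 Z=0
after  4: x0=0xeb x1=0x21 x2=0x7e x3=0xda x4=0x61 x5=0x93  N=0 Z=0
-- IRQ taken; context saved, return-PC = 5 --

K = 4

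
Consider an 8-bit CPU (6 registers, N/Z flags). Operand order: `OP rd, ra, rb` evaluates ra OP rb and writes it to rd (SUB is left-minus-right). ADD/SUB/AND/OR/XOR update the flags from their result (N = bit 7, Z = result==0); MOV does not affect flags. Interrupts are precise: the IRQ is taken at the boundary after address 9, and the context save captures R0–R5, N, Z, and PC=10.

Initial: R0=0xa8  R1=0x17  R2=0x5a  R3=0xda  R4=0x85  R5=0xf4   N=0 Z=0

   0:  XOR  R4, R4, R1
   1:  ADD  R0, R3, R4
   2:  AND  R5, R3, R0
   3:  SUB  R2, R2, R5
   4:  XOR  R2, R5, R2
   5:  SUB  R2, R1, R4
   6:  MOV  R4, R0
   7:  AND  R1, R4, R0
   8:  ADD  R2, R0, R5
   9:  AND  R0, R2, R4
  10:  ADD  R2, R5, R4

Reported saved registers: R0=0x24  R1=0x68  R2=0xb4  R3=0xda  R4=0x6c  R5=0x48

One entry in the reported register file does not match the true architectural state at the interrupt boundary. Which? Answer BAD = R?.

after  0: R0=0xa8 R1=0x17 R2=0x5a R3=0xda R4=0x92 R5=0xf4  N=1 Z=0
after  1: R0=0x6c R1=0x17 R2=0x5a R3=0xda R4=0x92 R5=0xf4  N=0 Z=0
after  2: R0=0x6c R1=0x17 R2=0x5a R3=0xda R4=0x92 R5=0x48  N=0 Z=0
after  3: R0=0x6c R1=0x17 R2=0x12 R3=0xda R4=0x92 R5=0x48  N=0 Z=0
after  4: R0=0x6c R1=0x17 R2=0x5a R3=0xda R4=0x92 R5=0x48  N=0 Z=0
after  5: R0=0x6c R1=0x17 R2=0x85 R3=0xda R4=0x92 R5=0x48  N=1 Z=0
after  6: R0=0x6c R1=0x17 R2=0x85 R3=0xda R4=0x6c R5=0x48  N=1 Z=0
after  7: R0=0x6c R1=0x6c R2=0x85 R3=0xda R4=0x6c R5=0x48  N=0 Z=0
after  8: R0=0x6c R1=0x6c R2=0xb4 R3=0xda R4=0x6c R5=0x48  N=1 Z=0
after  9: R0=0x24 R1=0x6c R2=0xb4 R3=0xda R4=0x6c R5=0x48  N=0 Z=0
-- IRQ taken; context saved, return-PC = 10 --
mismatch: R1: reported 0x68 vs actual 0x6c

BAD = R1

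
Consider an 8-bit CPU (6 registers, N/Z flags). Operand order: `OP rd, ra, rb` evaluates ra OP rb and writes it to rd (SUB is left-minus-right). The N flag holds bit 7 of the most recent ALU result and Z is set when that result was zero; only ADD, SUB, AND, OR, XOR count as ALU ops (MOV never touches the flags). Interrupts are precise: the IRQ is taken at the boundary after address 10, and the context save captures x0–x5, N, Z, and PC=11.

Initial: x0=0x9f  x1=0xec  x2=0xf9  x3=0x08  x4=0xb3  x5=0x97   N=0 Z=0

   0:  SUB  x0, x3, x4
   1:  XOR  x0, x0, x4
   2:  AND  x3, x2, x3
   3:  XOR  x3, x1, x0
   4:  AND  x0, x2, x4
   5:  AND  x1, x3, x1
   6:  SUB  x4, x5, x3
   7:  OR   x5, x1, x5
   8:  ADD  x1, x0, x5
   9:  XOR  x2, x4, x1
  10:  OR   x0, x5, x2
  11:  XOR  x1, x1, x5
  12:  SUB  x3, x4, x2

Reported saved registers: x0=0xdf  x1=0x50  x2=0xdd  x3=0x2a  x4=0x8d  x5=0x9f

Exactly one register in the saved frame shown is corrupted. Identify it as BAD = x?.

after  0: x0=0x55 x1=0xec x2=0xf9 x3=0x08 x4=0xb3 x5=0x97  N=0 Z=0
after  1: x0=0xe6 x1=0xec x2=0xf9 x3=0x08 x4=0xb3 x5=0x97  N=1 Z=0
after  2: x0=0xe6 x1=0xec x2=0xf9 x3=0x08 x4=0xb3 x5=0x97  N=0 Z=0
after  3: x0=0xe6 x1=0xec x2=0xf9 x3=0x0a x4=0xb3 x5=0x97  N=0 Z=0
after  4: x0=0xb1 x1=0xec x2=0xf9 x3=0x0a x4=0xb3 x5=0x97  N=1 Z=0
after  5: x0=0xb1 x1=0x08 x2=0xf9 x3=0x0a x4=0xb3 x5=0x97  N=0 Z=0
after  6: x0=0xb1 x1=0x08 x2=0xf9 x3=0x0a x4=0x8d x5=0x97  N=1 Z=0
after  7: x0=0xb1 x1=0x08 x2=0xf9 x3=0x0a x4=0x8d x5=0x9f  N=1 Z=0
after  8: x0=0xb1 x1=0x50 x2=0xf9 x3=0x0a x4=0x8d x5=0x9f  N=0 Z=0
after  9: x0=0xb1 x1=0x50 x2=0xdd x3=0x0a x4=0x8d x5=0x9f  N=1 Z=0
after 10: x0=0xdf x1=0x50 x2=0xdd x3=0x0a x4=0x8d x5=0x9f  N=1 Z=0
-- IRQ taken; context saved, return-PC = 11 --
mismatch: x3: reported 0x2a vs actual 0x0a

BAD = x3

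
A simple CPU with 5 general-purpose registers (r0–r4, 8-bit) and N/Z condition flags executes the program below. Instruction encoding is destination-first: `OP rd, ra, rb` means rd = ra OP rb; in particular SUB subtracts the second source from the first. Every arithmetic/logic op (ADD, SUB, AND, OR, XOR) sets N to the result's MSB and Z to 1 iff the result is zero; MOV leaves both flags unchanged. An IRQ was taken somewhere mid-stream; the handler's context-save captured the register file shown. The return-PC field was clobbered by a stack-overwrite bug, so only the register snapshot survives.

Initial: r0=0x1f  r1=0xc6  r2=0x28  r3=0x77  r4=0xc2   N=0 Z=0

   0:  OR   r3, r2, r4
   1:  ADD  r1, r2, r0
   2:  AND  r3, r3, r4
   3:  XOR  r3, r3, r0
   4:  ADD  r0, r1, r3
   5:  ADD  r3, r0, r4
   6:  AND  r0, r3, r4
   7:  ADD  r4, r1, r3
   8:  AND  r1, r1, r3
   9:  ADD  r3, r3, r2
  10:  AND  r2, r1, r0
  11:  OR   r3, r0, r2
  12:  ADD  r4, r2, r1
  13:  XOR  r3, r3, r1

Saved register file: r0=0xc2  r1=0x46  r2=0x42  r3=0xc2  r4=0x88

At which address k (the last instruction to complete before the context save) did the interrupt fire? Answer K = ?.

after  0: r0=0x1f r1=0xc6 r2=0x28 r3=0xea r4=0xc2  N=1 Z=0
after  1: r0=0x1f r1=0x47 r2=0x28 r3=0xea r4=0xc2  N=0 Z=0
after  2: r0=0x1f r1=0x47 r2=0x28 r3=0xc2 r4=0xc2  N=1 Z=0
after  3: r0=0x1f r1=0x47 r2=0x28 r3=0xdd r4=0xc2  N=1 Z=0
after  4: r0=0x24 r1=0x47 r2=0x28 r3=0xdd r4=0xc2  N=0 Z=0
after  5: r0=0x24 r1=0x47 r2=0x28 r3=0xe6 r4=0xc2  N=1 Z=0
after  6: r0=0xc2 r1=0x47 r2=0x28 r3=0xe6 r4=0xc2  N=1 Z=0
after  7: r0=0xc2 r1=0x47 r2=0x28 r3=0xe6 r4=0x2d  N=0 Z=0
after  8: r0=0xc2 r1=0x46 r2=0x28 r3=0xe6 r4=0x2d  N=0 Z=0
after  9: r0=0xc2 r1=0x46 r2=0x28 r3=0x0e r4=0x2d  N=0 Z=0
after 10: r0=0xc2 r1=0x46 r2=0x42 r3=0x0e r4=0x2d  N=0 Z=0
after 11: r0=0xc2 r1=0x46 r2=0x42 r3=0xc2 r4=0x2d  N=1 Z=0
after 12: r0=0xc2 r1=0x46 r2=0x42 r3=0xc2 r4=0x88  N=1 Z=0
-- IRQ taken; context saved, return-PC = 13 --

K = 12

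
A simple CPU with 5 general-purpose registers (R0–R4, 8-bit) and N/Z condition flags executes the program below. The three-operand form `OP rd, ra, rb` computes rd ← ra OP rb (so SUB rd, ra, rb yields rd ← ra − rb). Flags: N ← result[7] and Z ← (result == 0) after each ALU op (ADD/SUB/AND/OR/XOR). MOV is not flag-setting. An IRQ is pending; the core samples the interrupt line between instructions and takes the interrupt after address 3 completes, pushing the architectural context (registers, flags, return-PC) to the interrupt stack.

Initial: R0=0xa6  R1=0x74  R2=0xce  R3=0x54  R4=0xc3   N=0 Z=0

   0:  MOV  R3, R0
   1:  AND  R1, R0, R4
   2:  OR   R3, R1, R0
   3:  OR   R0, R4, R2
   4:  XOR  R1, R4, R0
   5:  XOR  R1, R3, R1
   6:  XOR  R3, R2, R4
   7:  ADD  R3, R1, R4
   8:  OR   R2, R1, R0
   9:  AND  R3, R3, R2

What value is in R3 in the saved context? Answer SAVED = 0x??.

after  0: R0=0xa6 R1=0x74 R2=0xce R3=0xa6 R4=0xc3  N=0 Z=0
after  1: R0=0xa6 R1=0x82 R2=0xce R3=0xa6 R4=0xc3  N=1 Z=0
after  2: R0=0xa6 R1=0x82 R2=0xce R3=0xa6 R4=0xc3  N=1 Z=0
after  3: R0=0xcf R1=0x82 R2=0xce R3=0xa6 R4=0xc3  N=1 Z=0
-- IRQ taken; context saved, return-PC = 4 --

SAVED = 0xa6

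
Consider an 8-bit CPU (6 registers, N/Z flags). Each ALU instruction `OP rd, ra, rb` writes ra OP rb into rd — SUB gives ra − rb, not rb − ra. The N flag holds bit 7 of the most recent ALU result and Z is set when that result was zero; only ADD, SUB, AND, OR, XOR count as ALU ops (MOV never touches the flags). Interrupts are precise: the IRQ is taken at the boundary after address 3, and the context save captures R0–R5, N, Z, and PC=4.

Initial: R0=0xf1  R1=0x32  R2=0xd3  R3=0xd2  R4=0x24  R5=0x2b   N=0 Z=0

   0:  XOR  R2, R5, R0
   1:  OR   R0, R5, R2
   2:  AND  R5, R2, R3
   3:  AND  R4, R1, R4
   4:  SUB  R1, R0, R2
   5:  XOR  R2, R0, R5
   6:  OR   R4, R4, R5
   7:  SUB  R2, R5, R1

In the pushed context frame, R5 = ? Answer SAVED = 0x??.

after  0: R0=0xf1 R1=0x32 R2=0xda R3=0xd2 R4=0x24 R5=0x2b  N=1 Z=0
after  1: R0=0xfb R1=0x32 R2=0xda R3=0xd2 R4=0x24 R5=0x2b  N=1 Z=0
after  2: R0=0xfb R1=0x32 R2=0xda R3=0xd2 R4=0x24 R5=0xd2  N=1 Z=0
after  3: R0=0xfb R1=0x32 R2=0xda R3=0xd2 R4=0x20 R5=0xd2  N=0 Z=0
-- IRQ taken; context saved, return-PC = 4 --

SAVED = 0xd2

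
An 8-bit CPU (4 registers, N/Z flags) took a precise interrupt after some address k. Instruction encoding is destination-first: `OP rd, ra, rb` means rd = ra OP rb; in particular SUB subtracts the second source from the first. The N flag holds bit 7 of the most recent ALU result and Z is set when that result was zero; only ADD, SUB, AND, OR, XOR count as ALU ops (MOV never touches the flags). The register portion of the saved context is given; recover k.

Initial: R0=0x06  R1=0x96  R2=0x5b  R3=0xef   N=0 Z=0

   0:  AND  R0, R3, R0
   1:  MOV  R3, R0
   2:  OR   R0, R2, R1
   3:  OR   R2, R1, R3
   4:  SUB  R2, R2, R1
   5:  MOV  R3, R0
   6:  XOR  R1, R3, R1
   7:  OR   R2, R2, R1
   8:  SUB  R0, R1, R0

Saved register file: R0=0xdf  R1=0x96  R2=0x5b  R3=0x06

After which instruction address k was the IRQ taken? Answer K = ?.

K = 2

after  0: R0=0x06 R1=0x96 R2=0x5b R3=0xef  N=0 Z=0
after  1: R0=0x06 R1=0x96 R2=0x5b R3=0x06  N=0 Z=0
after  2: R0=0xdf R1=0x96 R2=0x5b R3=0x06  N=1 Z=0
-- IRQ taken; context saved, return-PC = 3 --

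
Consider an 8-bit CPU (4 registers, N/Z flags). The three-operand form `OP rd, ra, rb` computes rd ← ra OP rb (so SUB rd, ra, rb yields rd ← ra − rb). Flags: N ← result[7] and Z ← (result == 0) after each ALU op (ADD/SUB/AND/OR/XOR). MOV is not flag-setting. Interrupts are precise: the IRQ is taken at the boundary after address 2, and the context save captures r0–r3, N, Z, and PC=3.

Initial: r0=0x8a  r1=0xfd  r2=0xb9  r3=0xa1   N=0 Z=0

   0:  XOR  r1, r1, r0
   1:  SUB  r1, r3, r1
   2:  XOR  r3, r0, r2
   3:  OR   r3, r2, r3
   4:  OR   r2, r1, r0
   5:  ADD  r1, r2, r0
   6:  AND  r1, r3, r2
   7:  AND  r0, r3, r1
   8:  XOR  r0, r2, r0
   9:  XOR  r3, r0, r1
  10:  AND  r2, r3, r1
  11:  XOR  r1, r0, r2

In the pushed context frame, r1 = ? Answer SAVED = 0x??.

SAVED = 0x2a

after  0: r0=0x8a r1=0x77 r2=0xb9 r3=0xa1  N=0 Z=0
after  1: r0=0x8a r1=0x2a r2=0xb9 r3=0xa1  N=0 Z=0
after  2: r0=0x8a r1=0x2a r2=0xb9 r3=0x33  N=0 Z=0
-- IRQ taken; context saved, return-PC = 3 --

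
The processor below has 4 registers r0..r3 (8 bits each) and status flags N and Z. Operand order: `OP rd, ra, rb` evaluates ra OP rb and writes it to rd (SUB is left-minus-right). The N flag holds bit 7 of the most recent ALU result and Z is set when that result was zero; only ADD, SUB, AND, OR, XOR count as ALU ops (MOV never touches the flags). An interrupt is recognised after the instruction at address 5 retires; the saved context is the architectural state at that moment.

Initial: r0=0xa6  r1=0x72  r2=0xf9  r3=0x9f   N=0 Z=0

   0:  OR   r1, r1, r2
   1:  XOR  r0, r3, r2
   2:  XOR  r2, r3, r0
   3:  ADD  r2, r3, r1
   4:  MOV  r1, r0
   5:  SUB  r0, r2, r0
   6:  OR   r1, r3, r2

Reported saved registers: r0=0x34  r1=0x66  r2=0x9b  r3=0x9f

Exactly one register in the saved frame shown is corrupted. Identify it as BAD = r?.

BAD = r2

after  0: r0=0xa6 r1=0xfb r2=0xf9 r3=0x9f  N=1 Z=0
after  1: r0=0x66 r1=0xfb r2=0xf9 r3=0x9f  N=0 Z=0
after  2: r0=0x66 r1=0xfb r2=0xf9 r3=0x9f  N=1 Z=0
after  3: r0=0x66 r1=0xfb r2=0x9a r3=0x9f  N=1 Z=0
after  4: r0=0x66 r1=0x66 r2=0x9a r3=0x9f  N=1 Z=0
after  5: r0=0x34 r1=0x66 r2=0x9a r3=0x9f  N=0 Z=0
-- IRQ taken; context saved, return-PC = 6 --
mismatch: r2: reported 0x9b vs actual 0x9a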